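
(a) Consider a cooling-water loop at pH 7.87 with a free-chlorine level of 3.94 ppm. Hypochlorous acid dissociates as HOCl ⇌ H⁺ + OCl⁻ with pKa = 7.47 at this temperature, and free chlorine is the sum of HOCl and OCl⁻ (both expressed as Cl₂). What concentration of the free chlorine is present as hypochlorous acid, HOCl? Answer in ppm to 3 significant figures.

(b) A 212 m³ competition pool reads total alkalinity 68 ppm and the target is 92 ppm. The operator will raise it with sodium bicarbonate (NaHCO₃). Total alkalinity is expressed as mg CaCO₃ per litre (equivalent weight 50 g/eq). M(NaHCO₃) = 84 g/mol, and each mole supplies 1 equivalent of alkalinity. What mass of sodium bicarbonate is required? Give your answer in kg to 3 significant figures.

(a) [OCl⁻]/[HOCl] = 10^(pH − pKa) = 10^(7.87 − 7.47) = 10^0.40 = 2.512.
(a) Fraction as HOCl = 1 / (1 + 2.512) = 0.2847.
(a) HOCl = 0.2847 × 3.94 ppm = 1.122 ppm.

(b) Volume: 212 m³ = 212,000 L.
(b) Alkalinity to add: (92 − 68) = 24 mg/L as CaCO₃ × 212,000 L = 5088 g as CaCO₃.
(b) Equivalents: 5088 g ÷ 50 g/eq = 101.8 eq.
(b) NaHCO₃ supplies 1 eq per mole → 101.8 mol.
(b) Mass: 101.8 mol × 84 g/mol = 8548 g.

(a) 1.12 ppm; (b) 8.55 kg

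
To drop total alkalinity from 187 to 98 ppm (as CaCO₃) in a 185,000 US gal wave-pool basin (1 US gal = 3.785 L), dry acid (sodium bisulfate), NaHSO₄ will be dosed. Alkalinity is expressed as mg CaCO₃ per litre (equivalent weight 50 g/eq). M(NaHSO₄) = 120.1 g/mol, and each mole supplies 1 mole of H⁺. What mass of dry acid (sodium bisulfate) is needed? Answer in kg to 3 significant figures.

150 kg

Volume: 185,000 US gal × 3.785 L/gal = 700,225 L.
Alkalinity to neutralize: (187 − 98) = 89 mg/L as CaCO₃ × 700,225 L = 62,320 g as CaCO₃.
Equivalents of H⁺ required: 62,320 ÷ 50 g/eq = 1246 eq = 1246 mol NaHSO₄.
Mass of NaHSO₄: 1246 × 120.1 = 149,700 g.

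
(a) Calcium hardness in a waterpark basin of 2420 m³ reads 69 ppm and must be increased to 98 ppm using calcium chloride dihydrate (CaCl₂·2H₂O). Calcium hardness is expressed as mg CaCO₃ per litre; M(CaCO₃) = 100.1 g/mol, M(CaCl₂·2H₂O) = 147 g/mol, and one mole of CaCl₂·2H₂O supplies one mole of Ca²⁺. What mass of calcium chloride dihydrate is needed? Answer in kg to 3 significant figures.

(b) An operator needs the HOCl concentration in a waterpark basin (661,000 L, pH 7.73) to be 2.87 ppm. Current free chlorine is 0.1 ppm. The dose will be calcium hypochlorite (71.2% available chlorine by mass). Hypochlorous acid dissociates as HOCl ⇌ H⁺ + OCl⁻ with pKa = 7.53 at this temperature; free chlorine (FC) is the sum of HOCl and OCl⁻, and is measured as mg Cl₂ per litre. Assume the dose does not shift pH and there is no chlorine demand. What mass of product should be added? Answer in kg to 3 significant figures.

(a) Volume: 2420 m³ = 2,420,000 L.
(a) Hardness to add: (98 − 69) = 29 mg/L as CaCO₃ × 2,420,000 L = 70,180 g as CaCO₃.
(a) Moles of Ca²⁺ (1 mol Ca²⁺ ≡ 1 mol CaCO₃): 70,180 / 100.1 g/mol = 701.1 mol.
(a) Mass of CaCl₂·2H₂O: 701.1 × 147 = 103,100 g.

(b) [OCl⁻]/[HOCl] = 10^(pH − pKa) = 10^(7.73 − 7.53) = 1.585; fraction as HOCl = 1/(1 + 1.585) = 0.3869.
(b) Free chlorine required for 2.87 ppm HOCl: 2.87 / 0.3869 = 7.419 ppm.
(b) FC to add: 7.419 − 0.1 = 7.319 mg/L as Cl₂.
(b) Cl₂ equivalent: 7.319 mg/L × 661,000 L = 4838 g.
(b) Product at 71.2% available Cl: 4838 / 0.712 = 6794 g.

(a) 103 kg; (b) 6.79 kg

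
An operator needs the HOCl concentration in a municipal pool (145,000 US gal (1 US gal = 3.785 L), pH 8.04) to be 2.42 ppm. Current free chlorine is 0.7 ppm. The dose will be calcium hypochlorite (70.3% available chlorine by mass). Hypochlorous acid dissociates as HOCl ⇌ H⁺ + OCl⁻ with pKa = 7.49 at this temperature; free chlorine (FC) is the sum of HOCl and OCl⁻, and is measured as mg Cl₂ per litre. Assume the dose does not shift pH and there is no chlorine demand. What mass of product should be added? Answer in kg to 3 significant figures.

8.05 kg

Volume: 145,000 US gal × 3.785 L/gal = 548,825 L.
[OCl⁻]/[HOCl] = 10^(pH − pKa) = 10^(8.04 − 7.49) = 3.548; fraction as HOCl = 1/(1 + 3.548) = 0.2199.
Free chlorine required for 2.42 ppm HOCl: 2.42 / 0.2199 = 11.01 ppm.
FC to add: 11.01 − 0.7 = 10.31 mg/L as Cl₂.
Cl₂ equivalent: 10.31 mg/L × 548,825 L = 5656 g.
Product at 70.3% available Cl: 5656 / 0.703 = 8046 g.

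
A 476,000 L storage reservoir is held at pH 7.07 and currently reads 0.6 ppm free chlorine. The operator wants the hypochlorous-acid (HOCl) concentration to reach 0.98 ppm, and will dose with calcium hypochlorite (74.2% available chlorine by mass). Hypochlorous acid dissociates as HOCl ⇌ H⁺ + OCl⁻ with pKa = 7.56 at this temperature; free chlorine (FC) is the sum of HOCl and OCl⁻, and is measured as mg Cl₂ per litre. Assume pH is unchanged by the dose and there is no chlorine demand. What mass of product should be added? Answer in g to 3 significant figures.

[OCl⁻]/[HOCl] = 10^(pH − pKa) = 10^(7.07 − 7.56) = 0.3236; fraction as HOCl = 1/(1 + 0.3236) = 0.7555.
Free chlorine required for 0.98 ppm HOCl: 0.98 / 0.7555 = 1.297 ppm.
FC to add: 1.297 − 0.6 = 0.6971 mg/L as Cl₂.
Cl₂ equivalent: 0.6971 mg/L × 476,000 L = 331.8 g.
Product at 74.2% available Cl: 331.8 / 0.742 = 447.2 g.

447 g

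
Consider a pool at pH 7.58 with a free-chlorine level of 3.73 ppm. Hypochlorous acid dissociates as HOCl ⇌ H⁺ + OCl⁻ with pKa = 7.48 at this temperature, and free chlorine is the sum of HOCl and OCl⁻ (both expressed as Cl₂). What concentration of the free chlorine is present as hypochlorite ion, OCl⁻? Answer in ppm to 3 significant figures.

[OCl⁻]/[HOCl] = 10^(pH − pKa) = 10^(7.58 − 7.48) = 10^0.10 = 1.259.
Fraction as HOCl = 1 / (1 + 1.259) = 0.4427.
OCl⁻ = (1 − 0.4427) × 3.73 ppm = 2.079 ppm.

2.08 ppm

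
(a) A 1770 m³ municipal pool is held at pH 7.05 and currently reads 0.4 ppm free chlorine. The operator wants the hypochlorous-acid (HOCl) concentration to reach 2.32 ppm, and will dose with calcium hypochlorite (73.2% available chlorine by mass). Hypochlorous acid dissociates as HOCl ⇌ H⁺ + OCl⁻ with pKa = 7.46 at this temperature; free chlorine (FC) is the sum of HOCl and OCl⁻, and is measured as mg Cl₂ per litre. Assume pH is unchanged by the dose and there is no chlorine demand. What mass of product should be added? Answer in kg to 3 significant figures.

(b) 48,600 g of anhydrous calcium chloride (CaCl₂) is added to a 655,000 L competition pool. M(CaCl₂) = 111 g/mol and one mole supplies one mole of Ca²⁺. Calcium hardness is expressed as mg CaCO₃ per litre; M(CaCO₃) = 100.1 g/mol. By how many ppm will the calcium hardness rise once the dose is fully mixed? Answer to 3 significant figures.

(a) 6.83 kg; (b) 66.9 ppm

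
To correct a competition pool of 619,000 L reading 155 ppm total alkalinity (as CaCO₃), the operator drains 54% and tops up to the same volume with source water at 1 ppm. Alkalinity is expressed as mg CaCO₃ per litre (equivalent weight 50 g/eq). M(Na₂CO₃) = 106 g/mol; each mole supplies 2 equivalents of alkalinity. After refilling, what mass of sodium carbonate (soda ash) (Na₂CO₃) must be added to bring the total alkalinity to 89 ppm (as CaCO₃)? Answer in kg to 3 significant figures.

After draining 54% and refilling: 155 × 0.46 + 1 × 0.54 = 71.84 ppm.
Deficit to target: 89 − 71.84 = 17.16 mg/L.
As CaCO₃: 17.16 mg/L × 619,000 L = 10,620 g; ÷ 50 g/eq ÷ 2 = 106.2 mol Na₂CO₃.
Mass: 106.2 × 106 = 11,260 g.

11.3 kg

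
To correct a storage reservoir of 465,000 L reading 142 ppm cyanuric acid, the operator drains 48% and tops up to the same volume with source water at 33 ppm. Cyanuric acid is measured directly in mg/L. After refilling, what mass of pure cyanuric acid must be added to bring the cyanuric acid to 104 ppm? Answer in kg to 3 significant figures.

6.66 kg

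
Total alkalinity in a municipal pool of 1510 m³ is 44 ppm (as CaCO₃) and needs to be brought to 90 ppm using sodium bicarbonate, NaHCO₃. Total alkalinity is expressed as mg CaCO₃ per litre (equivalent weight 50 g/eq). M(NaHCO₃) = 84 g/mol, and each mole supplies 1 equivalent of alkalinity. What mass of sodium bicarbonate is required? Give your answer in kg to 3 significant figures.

Volume: 1510 m³ = 1,510,000 L.
Alkalinity to add: (90 − 44) = 46 mg/L as CaCO₃ × 1,510,000 L = 69,460 g as CaCO₃.
Equivalents: 69,460 g ÷ 50 g/eq = 1389 eq.
NaHCO₃ supplies 1 eq per mole → 1389 mol.
Mass: 1389 mol × 84 g/mol = 116,700 g.

117 kg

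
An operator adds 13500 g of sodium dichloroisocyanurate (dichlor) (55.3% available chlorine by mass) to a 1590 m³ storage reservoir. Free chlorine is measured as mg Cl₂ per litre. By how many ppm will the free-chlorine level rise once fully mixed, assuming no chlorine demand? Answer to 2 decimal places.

Volume: 1590 m³ = 1,590,000 L.
Available chlorine delivered: 13,500 g × 0.553 = 7466 g as Cl₂.
Concentration rise: 7466 g / 1,590,000 L = 4.695 mg/L = 4.70 ppm.

4.70 ppm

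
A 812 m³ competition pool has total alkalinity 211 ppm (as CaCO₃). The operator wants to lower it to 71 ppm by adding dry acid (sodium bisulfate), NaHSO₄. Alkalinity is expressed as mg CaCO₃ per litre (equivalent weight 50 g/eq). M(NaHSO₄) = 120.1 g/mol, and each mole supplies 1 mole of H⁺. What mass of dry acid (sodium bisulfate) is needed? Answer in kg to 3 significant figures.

Volume: 812 m³ = 812,000 L.
Alkalinity to neutralize: (211 − 71) = 140 mg/L as CaCO₃ × 812,000 L = 113,700 g as CaCO₃.
Equivalents of H⁺ required: 113,700 ÷ 50 g/eq = 2274 eq = 2274 mol NaHSO₄.
Mass of NaHSO₄: 2274 × 120.1 = 273,100 g.

273 kg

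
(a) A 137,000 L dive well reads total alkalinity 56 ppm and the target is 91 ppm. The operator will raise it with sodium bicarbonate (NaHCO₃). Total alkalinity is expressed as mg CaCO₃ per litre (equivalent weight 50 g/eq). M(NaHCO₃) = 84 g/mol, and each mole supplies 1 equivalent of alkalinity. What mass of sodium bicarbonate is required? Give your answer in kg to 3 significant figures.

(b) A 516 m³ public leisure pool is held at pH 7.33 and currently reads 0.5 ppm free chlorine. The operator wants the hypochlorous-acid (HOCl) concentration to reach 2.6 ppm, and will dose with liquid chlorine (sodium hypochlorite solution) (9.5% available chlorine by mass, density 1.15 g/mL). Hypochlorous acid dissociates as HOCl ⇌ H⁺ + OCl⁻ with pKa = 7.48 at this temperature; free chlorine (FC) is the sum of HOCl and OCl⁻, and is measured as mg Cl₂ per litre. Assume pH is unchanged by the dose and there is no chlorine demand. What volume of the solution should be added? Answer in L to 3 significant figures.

(a) 8.06 kg; (b) 18.6 L

(a) Alkalinity to add: (91 − 56) = 35 mg/L as CaCO₃ × 137,000 L = 4795 g as CaCO₃.
(a) Equivalents: 4795 g ÷ 50 g/eq = 95.9 eq.
(a) NaHCO₃ supplies 1 eq per mole → 95.9 mol.
(a) Mass: 95.9 mol × 84 g/mol = 8056 g.

(b) Volume: 516 m³ = 516,000 L.
(b) [OCl⁻]/[HOCl] = 10^(pH − pKa) = 10^(7.33 − 7.48) = 0.7079; fraction as HOCl = 1/(1 + 0.7079) = 0.5855.
(b) Free chlorine required for 2.6 ppm HOCl: 2.6 / 0.5855 = 4.441 ppm.
(b) FC to add: 4.441 − 0.5 = 3.941 mg/L as Cl₂.
(b) Cl₂ equivalent: 3.941 mg/L × 516,000 L = 2033 g.
(b) Product at 9.5% available Cl: 2033 / 0.095 = 21,400 g.
(b) Volume: 21,400 g ÷ 1.15 g/mL = 18,610 mL.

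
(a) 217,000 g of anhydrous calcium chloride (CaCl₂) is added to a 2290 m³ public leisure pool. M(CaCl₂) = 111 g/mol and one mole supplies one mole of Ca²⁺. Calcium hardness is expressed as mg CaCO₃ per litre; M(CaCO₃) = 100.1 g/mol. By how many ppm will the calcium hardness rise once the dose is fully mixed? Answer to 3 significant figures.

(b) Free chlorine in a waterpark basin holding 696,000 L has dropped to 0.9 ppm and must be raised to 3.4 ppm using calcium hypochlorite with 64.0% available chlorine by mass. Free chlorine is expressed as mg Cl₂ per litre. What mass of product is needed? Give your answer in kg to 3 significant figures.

(a) Volume: 2290 m³ = 2,290,000 L.
(a) Moles of Ca²⁺: 217,000 g ÷ 111 g/mol = 1955 mol.
(a) As CaCO₃: 1955 mol × 100.1 g/mol = 195,700 g.
(a) Rise: 195,700 g / 2,290,000 L × 1000 = 85.45 mg/L.

(b) Chlorine deficit: 3.4 − 0.9 = 2.5 ppm = 2.5 mg/L as Cl₂.
(b) Cl₂ equivalent needed: 2.5 mg/L × 696,000 L = 1,740,000 mg = 1740 g.
(b) Product at 64.0% available chlorine: 1740 / 0.64 = 2719 g.

(a) 85.5 ppm; (b) 2.72 kg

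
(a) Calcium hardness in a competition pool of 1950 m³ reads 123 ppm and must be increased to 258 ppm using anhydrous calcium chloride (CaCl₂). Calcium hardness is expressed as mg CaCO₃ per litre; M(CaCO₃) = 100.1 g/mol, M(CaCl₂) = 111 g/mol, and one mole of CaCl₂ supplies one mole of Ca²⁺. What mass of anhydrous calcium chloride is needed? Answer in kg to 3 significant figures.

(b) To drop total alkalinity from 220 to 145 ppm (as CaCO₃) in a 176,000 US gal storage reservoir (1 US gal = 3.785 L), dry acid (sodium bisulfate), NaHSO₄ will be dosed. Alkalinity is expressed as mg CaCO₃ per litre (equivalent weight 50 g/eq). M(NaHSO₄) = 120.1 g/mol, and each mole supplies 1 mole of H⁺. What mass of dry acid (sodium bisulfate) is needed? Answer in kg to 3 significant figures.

(a) 292 kg; (b) 120 kg

(a) Volume: 1950 m³ = 1,950,000 L.
(a) Hardness to add: (258 − 123) = 135 mg/L as CaCO₃ × 1,950,000 L = 263,200 g as CaCO₃.
(a) Moles of Ca²⁺ (1 mol Ca²⁺ ≡ 1 mol CaCO₃): 263,200 / 100.1 g/mol = 2630 mol.
(a) Mass of CaCl₂: 2630 × 111 = 291,900 g.

(b) Volume: 176,000 US gal × 3.785 L/gal = 666,160 L.
(b) Alkalinity to neutralize: (220 − 145) = 75 mg/L as CaCO₃ × 666,160 L = 49,960 g as CaCO₃.
(b) Equivalents of H⁺ required: 49,960 ÷ 50 g/eq = 999.2 eq = 999.2 mol NaHSO₄.
(b) Mass of NaHSO₄: 999.2 × 120.1 = 120,000 g.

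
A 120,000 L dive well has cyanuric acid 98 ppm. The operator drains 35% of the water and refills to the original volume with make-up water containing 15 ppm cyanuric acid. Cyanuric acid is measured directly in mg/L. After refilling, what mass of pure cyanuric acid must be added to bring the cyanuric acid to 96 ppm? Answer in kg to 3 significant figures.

3.25 kg

After draining 35% and refilling: 98 × 0.65 + 15 × 0.35 = 68.95 ppm.
Deficit to target: 96 − 68.95 = 27.05 mg/L.
Mass: 27.05 mg/L × 120,000 L = 3246 g cyanuric acid.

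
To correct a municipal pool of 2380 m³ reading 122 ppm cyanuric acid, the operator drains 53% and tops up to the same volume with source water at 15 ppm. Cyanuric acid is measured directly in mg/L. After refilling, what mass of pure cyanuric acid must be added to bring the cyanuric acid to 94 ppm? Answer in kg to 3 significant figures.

Volume: 2380 m³ = 2,380,000 L.
After draining 53% and refilling: 122 × 0.47 + 15 × 0.53 = 65.29 ppm.
Deficit to target: 94 − 65.29 = 28.71 mg/L.
Mass: 28.71 mg/L × 2,380,000 L = 68,330 g cyanuric acid.

68.3 kg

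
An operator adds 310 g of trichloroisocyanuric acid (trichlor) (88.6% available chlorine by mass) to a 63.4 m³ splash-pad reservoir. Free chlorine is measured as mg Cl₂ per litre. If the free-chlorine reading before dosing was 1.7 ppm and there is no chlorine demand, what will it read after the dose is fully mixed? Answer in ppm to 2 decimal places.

6.03 ppm

Volume: 63.4 m³ = 63,400 L.
Available chlorine delivered: 310 g × 0.886 = 274.7 g as Cl₂.
Concentration rise: 274.7 g / 63,400 L = 4.332 mg/L = 4.33 ppm.
Final FC: 1.7 + 4.33 = 6.03 ppm.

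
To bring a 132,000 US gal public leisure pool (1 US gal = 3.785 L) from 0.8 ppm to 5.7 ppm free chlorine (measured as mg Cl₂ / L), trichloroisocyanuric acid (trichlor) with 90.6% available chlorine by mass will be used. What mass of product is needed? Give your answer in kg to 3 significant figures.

2.70 kg

Volume: 132,000 US gal × 3.785 L/gal = 499,620 L.
Chlorine deficit: 5.7 − 0.8 = 4.9 ppm = 4.9 mg/L as Cl₂.
Cl₂ equivalent needed: 4.9 mg/L × 499,620 L = 2,448,000 mg = 2448 g.
Product at 90.6% available chlorine: 2448 / 0.906 = 2702 g.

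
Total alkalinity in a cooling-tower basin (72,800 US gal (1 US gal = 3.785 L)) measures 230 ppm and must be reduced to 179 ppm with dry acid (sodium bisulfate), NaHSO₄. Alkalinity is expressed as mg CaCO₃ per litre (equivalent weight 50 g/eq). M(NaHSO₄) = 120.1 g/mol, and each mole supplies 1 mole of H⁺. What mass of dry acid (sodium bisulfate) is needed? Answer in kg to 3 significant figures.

33.8 kg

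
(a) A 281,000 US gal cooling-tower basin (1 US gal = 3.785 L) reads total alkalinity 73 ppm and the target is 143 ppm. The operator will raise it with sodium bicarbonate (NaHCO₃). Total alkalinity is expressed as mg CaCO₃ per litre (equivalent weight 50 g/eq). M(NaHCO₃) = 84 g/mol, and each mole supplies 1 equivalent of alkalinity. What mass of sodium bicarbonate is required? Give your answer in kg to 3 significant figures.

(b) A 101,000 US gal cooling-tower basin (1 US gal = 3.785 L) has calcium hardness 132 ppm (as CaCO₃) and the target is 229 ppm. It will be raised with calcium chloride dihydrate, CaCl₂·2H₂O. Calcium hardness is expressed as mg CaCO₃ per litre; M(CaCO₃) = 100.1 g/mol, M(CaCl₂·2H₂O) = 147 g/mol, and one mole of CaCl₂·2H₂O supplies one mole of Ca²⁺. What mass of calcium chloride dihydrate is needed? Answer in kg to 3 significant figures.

(a) 125 kg; (b) 54.5 kg

(a) Volume: 281,000 US gal × 3.785 L/gal = 1,063,585 L.
(a) Alkalinity to add: (143 − 73) = 70 mg/L as CaCO₃ × 1,063,585 L = 74,450 g as CaCO₃.
(a) Equivalents: 74,450 g ÷ 50 g/eq = 1489 eq.
(a) NaHCO₃ supplies 1 eq per mole → 1489 mol.
(a) Mass: 1489 mol × 84 g/mol = 125,100 g.

(b) Volume: 101,000 US gal × 3.785 L/gal = 382,285 L.
(b) Hardness to add: (229 − 132) = 97 mg/L as CaCO₃ × 382,285 L = 37,080 g as CaCO₃.
(b) Moles of Ca²⁺ (1 mol Ca²⁺ ≡ 1 mol CaCO₃): 37,080 / 100.1 g/mol = 370.4 mol.
(b) Mass of CaCl₂·2H₂O: 370.4 × 147 = 54,460 g.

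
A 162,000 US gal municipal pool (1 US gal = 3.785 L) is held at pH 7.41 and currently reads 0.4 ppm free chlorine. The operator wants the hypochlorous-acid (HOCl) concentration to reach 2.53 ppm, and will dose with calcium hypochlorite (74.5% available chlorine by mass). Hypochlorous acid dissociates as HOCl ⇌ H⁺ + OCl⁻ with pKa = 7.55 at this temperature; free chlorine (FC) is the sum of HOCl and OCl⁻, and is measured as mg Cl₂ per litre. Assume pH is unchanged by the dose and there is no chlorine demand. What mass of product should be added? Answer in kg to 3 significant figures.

3.26 kg

Volume: 162,000 US gal × 3.785 L/gal = 613,170 L.
[OCl⁻]/[HOCl] = 10^(pH − pKa) = 10^(7.41 − 7.55) = 0.7244; fraction as HOCl = 1/(1 + 0.7244) = 0.5799.
Free chlorine required for 2.53 ppm HOCl: 2.53 / 0.5799 = 4.363 ppm.
FC to add: 4.363 − 0.4 = 3.963 mg/L as Cl₂.
Cl₂ equivalent: 3.963 mg/L × 613,170 L = 2430 g.
Product at 74.5% available Cl: 2430 / 0.745 = 3262 g.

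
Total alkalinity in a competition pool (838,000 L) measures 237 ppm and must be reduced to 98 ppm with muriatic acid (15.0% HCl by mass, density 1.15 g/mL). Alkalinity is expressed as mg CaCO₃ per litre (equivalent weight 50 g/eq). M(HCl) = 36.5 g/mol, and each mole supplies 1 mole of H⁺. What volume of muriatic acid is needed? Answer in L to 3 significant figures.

Alkalinity to neutralize: (237 − 98) = 139 mg/L as CaCO₃ × 838,000 L = 116,500 g as CaCO₃.
Equivalents of H⁺ required: 116,500 ÷ 50 g/eq = 2330 eq = 2330 mol HCl.
Mass of HCl: 2330 × 36.5 = 85,030 g.
Mass of 15.0% solution: 85,030 / 0.15 = 566,900 g.
Volume: 566,900 g ÷ 1.15 g/mL = 492,900 mL.

493 L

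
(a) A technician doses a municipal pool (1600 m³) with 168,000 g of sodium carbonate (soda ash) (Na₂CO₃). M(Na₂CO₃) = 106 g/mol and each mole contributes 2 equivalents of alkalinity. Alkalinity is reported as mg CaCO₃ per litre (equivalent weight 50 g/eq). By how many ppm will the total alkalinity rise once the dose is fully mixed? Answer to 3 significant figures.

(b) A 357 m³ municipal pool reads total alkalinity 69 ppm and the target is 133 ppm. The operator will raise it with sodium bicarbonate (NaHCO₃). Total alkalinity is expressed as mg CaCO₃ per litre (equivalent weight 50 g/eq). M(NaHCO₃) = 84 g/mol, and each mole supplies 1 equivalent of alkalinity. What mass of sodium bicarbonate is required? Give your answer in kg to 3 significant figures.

(a) Volume: 1600 m³ = 1,600,000 L.
(a) Moles of Na₂CO₃: 168,000 g ÷ 106 g/mol = 1585 mol → 3170 eq of alkalinity.
(a) As CaCO₃: 3170 eq × 50 g/eq = 158,500 g.
(a) Rise: 158,500 g / 1,600,000 L × 1000 = 99.06 mg/L.

(b) Volume: 357 m³ = 357,000 L.
(b) Alkalinity to add: (133 − 69) = 64 mg/L as CaCO₃ × 357,000 L = 22,850 g as CaCO₃.
(b) Equivalents: 22,850 g ÷ 50 g/eq = 457 eq.
(b) NaHCO₃ supplies 1 eq per mole → 457 mol.
(b) Mass: 457 mol × 84 g/mol = 38,380 g.

(a) 99.1 ppm; (b) 38.4 kg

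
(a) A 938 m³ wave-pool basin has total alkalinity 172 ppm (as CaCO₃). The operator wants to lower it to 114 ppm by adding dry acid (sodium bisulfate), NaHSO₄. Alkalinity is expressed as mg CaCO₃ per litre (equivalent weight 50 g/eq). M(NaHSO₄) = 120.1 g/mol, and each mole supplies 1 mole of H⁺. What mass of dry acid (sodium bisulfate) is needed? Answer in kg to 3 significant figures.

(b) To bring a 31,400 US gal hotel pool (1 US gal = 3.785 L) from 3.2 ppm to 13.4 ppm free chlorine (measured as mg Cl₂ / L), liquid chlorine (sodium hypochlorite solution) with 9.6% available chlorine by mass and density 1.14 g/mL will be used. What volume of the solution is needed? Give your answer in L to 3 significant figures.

(a) 131 kg; (b) 11.1 L

(a) Volume: 938 m³ = 938,000 L.
(a) Alkalinity to neutralize: (172 − 114) = 58 mg/L as CaCO₃ × 938,000 L = 54,400 g as CaCO₃.
(a) Equivalents of H⁺ required: 54,400 ÷ 50 g/eq = 1088 eq = 1088 mol NaHSO₄.
(a) Mass of NaHSO₄: 1088 × 120.1 = 130,700 g.

(b) Volume: 31,400 US gal × 3.785 L/gal = 118,849 L.
(b) Chlorine deficit: 13.4 − 3.2 = 10.2 ppm = 10.2 mg/L as Cl₂.
(b) Cl₂ equivalent needed: 10.2 mg/L × 118,849 L = 1,212,000 mg = 1212 g.
(b) Product at 9.6% available chlorine: 1212 / 0.096 = 12,630 g.
(b) Volume at density 1.14 g/mL: 12,630 g ÷ 1.14 g/mL = 11,080 mL.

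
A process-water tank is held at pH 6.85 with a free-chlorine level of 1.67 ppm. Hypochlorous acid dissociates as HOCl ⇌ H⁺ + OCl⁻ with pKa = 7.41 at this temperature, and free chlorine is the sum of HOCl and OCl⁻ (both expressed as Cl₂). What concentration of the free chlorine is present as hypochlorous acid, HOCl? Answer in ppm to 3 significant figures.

[OCl⁻]/[HOCl] = 10^(pH − pKa) = 10^(6.85 − 7.41) = 10^-0.56 = 0.2754.
Fraction as HOCl = 1 / (1 + 0.2754) = 0.7841.
HOCl = 0.7841 × 1.67 ppm = 1.309 ppm.

1.31 ppm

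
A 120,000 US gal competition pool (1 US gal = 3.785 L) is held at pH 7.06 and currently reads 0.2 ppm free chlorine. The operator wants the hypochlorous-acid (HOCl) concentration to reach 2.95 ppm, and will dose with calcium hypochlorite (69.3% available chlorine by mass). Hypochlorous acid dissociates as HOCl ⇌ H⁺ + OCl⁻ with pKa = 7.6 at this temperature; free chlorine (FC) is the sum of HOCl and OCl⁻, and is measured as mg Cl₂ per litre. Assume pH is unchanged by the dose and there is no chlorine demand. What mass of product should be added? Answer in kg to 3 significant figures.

2.36 kg

Volume: 120,000 US gal × 3.785 L/gal = 454,200 L.
[OCl⁻]/[HOCl] = 10^(pH − pKa) = 10^(7.06 − 7.6) = 0.2884; fraction as HOCl = 1/(1 + 0.2884) = 0.7762.
Free chlorine required for 2.95 ppm HOCl: 2.95 / 0.7762 = 3.801 ppm.
FC to add: 3.801 − 0.2 = 3.601 mg/L as Cl₂.
Cl₂ equivalent: 3.601 mg/L × 454,200 L = 1635 g.
Product at 69.3% available Cl: 1635 / 0.693 = 2360 g.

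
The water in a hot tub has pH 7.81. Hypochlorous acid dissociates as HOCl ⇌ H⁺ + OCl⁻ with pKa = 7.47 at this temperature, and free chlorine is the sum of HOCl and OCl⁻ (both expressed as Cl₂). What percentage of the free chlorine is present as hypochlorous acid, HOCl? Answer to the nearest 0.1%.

31.4%

[OCl⁻]/[HOCl] = 10^(pH − pKa) = 10^(7.81 − 7.47) = 10^0.34 = 2.188.
Fraction as HOCl = 1 / (1 + 2.188) = 0.3137.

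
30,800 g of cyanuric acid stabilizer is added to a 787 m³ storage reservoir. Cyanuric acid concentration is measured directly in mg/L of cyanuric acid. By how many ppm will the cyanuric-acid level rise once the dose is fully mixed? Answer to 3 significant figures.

39.1 ppm

Volume: 787 m³ = 787,000 L.
Rise: 30,800 g / 787,000 L × 1000 = 39.14 mg/L.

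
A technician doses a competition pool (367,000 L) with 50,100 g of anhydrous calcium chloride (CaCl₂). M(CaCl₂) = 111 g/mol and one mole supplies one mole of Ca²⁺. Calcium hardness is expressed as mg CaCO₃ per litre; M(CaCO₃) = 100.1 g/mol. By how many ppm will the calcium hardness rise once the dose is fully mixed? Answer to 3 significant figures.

Moles of Ca²⁺: 50,100 g ÷ 111 g/mol = 451.4 mol.
As CaCO₃: 451.4 mol × 100.1 g/mol = 45,180 g.
Rise: 45,180 g / 367,000 L × 1000 = 123.1 mg/L.

123 ppm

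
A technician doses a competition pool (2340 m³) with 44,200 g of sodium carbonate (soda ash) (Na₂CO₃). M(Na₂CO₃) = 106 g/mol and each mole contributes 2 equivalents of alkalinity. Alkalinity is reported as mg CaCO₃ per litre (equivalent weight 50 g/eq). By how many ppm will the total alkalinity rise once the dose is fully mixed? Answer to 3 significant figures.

17.8 ppm

Volume: 2340 m³ = 2,340,000 L.
Moles of Na₂CO₃: 44,200 g ÷ 106 g/mol = 417 mol → 834 eq of alkalinity.
As CaCO₃: 834 eq × 50 g/eq = 41,700 g.
Rise: 41,700 g / 2,340,000 L × 1000 = 17.82 mg/L.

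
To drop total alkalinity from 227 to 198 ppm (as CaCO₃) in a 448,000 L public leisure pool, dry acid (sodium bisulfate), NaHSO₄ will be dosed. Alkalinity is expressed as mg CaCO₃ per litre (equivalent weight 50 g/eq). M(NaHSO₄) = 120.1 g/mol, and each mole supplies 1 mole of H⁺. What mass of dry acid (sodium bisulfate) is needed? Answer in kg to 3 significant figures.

Alkalinity to neutralize: (227 − 198) = 29 mg/L as CaCO₃ × 448,000 L = 12,990 g as CaCO₃.
Equivalents of H⁺ required: 12,990 ÷ 50 g/eq = 259.8 eq = 259.8 mol NaHSO₄.
Mass of NaHSO₄: 259.8 × 120.1 = 31,210 g.

31.2 kg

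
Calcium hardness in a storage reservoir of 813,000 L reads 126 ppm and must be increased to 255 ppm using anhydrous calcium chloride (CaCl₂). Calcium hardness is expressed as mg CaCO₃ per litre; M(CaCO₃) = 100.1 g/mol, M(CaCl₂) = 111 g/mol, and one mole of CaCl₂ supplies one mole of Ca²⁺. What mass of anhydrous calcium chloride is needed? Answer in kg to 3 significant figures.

116 kg

Hardness to add: (255 − 126) = 129 mg/L as CaCO₃ × 813,000 L = 104,900 g as CaCO₃.
Moles of Ca²⁺ (1 mol Ca²⁺ ≡ 1 mol CaCO₃): 104,900 / 100.1 g/mol = 1048 mol.
Mass of CaCl₂: 1048 × 111 = 116,300 g.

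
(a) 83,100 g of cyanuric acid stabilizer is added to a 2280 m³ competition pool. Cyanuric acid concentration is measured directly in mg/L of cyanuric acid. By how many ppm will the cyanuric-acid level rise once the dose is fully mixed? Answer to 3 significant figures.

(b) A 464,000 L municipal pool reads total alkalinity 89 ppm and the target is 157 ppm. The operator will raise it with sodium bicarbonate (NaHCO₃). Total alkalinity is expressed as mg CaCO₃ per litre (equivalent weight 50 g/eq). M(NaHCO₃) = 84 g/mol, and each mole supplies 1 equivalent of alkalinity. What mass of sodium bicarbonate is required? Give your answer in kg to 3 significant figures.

(a) 36.4 ppm; (b) 53.0 kg

(a) Volume: 2280 m³ = 2,280,000 L.
(a) Rise: 83,100 g / 2,280,000 L × 1000 = 36.45 mg/L.

(b) Alkalinity to add: (157 − 89) = 68 mg/L as CaCO₃ × 464,000 L = 31,550 g as CaCO₃.
(b) Equivalents: 31,550 g ÷ 50 g/eq = 631 eq.
(b) NaHCO₃ supplies 1 eq per mole → 631 mol.
(b) Mass: 631 mol × 84 g/mol = 53,010 g.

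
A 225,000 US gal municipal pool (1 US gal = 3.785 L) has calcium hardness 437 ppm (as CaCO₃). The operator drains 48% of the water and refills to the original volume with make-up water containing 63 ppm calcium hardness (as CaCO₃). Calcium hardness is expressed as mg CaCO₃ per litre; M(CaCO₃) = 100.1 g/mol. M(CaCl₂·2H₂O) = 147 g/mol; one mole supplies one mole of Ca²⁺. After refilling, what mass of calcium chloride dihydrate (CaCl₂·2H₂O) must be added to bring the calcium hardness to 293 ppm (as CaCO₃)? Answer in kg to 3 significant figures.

44.4 kg

Volume: 225,000 US gal × 3.785 L/gal = 851,625 L.
After draining 48% and refilling: 437 × 0.52 + 63 × 0.48 = 257.48 ppm.
Deficit to target: 293 − 257.48 = 35.52 mg/L.
As CaCO₃: 35.52 mg/L × 851,625 L = 30,250 g; ÷ 100.1 = 302.2 mol Ca²⁺.
Mass: 302.2 × 147 = 44,420 g.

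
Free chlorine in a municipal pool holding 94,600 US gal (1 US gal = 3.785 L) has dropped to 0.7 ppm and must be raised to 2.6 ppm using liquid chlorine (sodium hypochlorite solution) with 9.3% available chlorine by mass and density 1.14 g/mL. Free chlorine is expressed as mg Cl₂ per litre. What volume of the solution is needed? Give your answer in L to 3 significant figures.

Volume: 94,600 US gal × 3.785 L/gal = 358,061 L.
Chlorine deficit: 2.6 − 0.7 = 1.9 ppm = 1.9 mg/L as Cl₂.
Cl₂ equivalent needed: 1.9 mg/L × 358,061 L = 680,300 mg = 680.3 g.
Product at 9.3% available chlorine: 680.3 / 0.093 = 7315 g.
Volume at density 1.14 g/mL: 7315 g ÷ 1.14 g/mL = 6417 mL.

6.42 L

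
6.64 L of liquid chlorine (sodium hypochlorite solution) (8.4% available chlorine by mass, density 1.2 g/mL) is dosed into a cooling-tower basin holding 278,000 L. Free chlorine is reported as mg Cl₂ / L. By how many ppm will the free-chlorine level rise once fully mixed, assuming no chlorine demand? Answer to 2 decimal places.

Mass of solution: 6.64 L × 1000 mL/L × 1.2 g/mL = 7968 g.
Available chlorine delivered: 7968 g × 0.084 = 669.3 g as Cl₂.
Concentration rise: 669.3 g / 278,000 L = 2.408 mg/L = 2.41 ppm.

2.41 ppm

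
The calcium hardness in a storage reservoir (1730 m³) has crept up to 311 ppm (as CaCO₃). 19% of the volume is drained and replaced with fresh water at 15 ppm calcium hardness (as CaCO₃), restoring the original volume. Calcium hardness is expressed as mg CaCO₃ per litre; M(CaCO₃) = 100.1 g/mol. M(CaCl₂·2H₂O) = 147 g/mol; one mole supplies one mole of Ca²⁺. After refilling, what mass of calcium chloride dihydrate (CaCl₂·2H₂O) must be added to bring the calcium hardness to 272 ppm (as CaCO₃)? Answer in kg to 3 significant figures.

43.8 kg

Volume: 1730 m³ = 1,730,000 L.
After draining 19% and refilling: 311 × 0.81 + 15 × 0.19 = 254.76 ppm.
Deficit to target: 272 − 254.76 = 17.24 mg/L.
As CaCO₃: 17.24 mg/L × 1,730,000 L = 29,830 g; ÷ 100.1 = 298 mol Ca²⁺.
Mass: 298 × 147 = 43,800 g.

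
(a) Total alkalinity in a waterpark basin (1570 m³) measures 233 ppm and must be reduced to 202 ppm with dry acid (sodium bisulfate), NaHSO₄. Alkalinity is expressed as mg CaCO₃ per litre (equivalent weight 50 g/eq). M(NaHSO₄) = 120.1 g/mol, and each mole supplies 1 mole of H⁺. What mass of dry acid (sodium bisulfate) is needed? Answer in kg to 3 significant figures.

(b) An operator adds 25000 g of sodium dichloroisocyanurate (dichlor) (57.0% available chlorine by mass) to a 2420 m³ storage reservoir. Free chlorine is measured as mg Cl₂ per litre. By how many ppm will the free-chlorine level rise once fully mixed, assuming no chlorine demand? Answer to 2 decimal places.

(a) 117 kg; (b) 5.89 ppm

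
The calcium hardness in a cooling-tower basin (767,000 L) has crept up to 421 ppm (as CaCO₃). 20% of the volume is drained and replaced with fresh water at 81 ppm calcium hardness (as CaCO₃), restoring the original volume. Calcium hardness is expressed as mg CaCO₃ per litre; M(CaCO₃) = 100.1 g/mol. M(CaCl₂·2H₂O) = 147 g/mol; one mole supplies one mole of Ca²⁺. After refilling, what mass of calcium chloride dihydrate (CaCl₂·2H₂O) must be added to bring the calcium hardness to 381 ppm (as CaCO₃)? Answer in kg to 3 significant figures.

31.5 kg

After draining 20% and refilling: 421 × 0.80 + 81 × 0.20 = 353 ppm.
Deficit to target: 381 − 353 = 28 mg/L.
As CaCO₃: 28 mg/L × 767,000 L = 21,480 g; ÷ 100.1 = 214.5 mol Ca²⁺.
Mass: 214.5 × 147 = 31,540 g.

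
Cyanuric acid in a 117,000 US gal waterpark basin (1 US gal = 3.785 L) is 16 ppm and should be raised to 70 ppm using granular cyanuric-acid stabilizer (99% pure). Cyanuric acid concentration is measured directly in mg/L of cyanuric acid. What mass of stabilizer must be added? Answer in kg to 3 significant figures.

Volume: 117,000 US gal × 3.785 L/gal = 442,845 L.
CYA to add: (70 − 16) = 54 mg/L × 442,845 L = 23,910 g cyanuric acid.
At 99% purity: 23,910 / 0.99 = 24,160 g product.

24.2 kg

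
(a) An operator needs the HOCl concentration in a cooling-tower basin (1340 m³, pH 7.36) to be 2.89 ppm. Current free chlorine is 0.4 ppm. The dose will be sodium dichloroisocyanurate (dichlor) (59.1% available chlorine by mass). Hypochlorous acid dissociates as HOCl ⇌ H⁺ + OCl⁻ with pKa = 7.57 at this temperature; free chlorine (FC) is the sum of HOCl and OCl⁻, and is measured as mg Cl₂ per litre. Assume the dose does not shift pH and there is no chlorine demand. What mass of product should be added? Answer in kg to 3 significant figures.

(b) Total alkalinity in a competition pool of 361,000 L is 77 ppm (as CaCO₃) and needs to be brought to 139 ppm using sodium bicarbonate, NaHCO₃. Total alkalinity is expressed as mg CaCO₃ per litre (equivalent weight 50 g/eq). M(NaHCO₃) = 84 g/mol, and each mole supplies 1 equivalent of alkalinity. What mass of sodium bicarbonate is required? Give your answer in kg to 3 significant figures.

(a) 9.69 kg; (b) 37.6 kg

(a) Volume: 1340 m³ = 1,340,000 L.
(a) [OCl⁻]/[HOCl] = 10^(pH − pKa) = 10^(7.36 − 7.57) = 0.6166; fraction as HOCl = 1/(1 + 0.6166) = 0.6186.
(a) Free chlorine required for 2.89 ppm HOCl: 2.89 / 0.6186 = 4.672 ppm.
(a) FC to add: 4.672 − 0.4 = 4.272 mg/L as Cl₂.
(a) Cl₂ equivalent: 4.272 mg/L × 1,340,000 L = 5724 g.
(a) Product at 59.1% available Cl: 5724 / 0.591 = 9686 g.

(b) Alkalinity to add: (139 − 77) = 62 mg/L as CaCO₃ × 361,000 L = 22,380 g as CaCO₃.
(b) Equivalents: 22,380 g ÷ 50 g/eq = 447.6 eq.
(b) NaHCO₃ supplies 1 eq per mole → 447.6 mol.
(b) Mass: 447.6 mol × 84 g/mol = 37,600 g.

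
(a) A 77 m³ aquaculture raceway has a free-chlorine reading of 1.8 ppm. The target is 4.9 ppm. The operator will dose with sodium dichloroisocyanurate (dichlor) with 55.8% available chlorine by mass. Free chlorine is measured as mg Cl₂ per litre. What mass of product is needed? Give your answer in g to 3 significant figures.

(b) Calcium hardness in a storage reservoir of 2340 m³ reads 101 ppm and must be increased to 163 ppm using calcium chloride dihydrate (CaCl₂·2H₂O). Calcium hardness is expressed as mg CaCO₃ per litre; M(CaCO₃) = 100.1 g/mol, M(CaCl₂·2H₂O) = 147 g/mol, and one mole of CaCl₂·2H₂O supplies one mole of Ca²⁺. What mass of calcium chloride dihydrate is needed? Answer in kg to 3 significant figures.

(a) 428 g; (b) 213 kg

(a) Volume: 77 m³ = 77,000 L.
(a) Chlorine deficit: 4.9 − 1.8 = 3.1 ppm = 3.1 mg/L as Cl₂.
(a) Cl₂ equivalent needed: 3.1 mg/L × 77,000 L = 238,700 mg = 238.7 g.
(a) Product at 55.8% available chlorine: 238.7 / 0.558 = 427.8 g.

(b) Volume: 2340 m³ = 2,340,000 L.
(b) Hardness to add: (163 − 101) = 62 mg/L as CaCO₃ × 2,340,000 L = 145,100 g as CaCO₃.
(b) Moles of Ca²⁺ (1 mol Ca²⁺ ≡ 1 mol CaCO₃): 145,100 / 100.1 g/mol = 1449 mol.
(b) Mass of CaCl₂·2H₂O: 1449 × 147 = 213,100 g.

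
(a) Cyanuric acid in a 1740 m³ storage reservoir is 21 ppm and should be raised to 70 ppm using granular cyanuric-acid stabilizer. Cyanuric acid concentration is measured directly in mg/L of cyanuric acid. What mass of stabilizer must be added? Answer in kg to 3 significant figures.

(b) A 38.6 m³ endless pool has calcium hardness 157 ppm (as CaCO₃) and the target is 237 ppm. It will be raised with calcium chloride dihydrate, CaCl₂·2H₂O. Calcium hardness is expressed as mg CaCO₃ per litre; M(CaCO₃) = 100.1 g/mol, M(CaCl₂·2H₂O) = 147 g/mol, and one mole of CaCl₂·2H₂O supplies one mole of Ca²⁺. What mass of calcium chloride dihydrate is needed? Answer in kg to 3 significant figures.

(a) 85.3 kg; (b) 4.53 kg

(a) Volume: 1740 m³ = 1,740,000 L.
(a) CYA to add: (70 − 21) = 49 mg/L × 1,740,000 L = 85,260 g cyanuric acid.

(b) Volume: 38.6 m³ = 38,600 L.
(b) Hardness to add: (237 − 157) = 80 mg/L as CaCO₃ × 38,600 L = 3088 g as CaCO₃.
(b) Moles of Ca²⁺ (1 mol Ca²⁺ ≡ 1 mol CaCO₃): 3088 / 100.1 g/mol = 30.85 mol.
(b) Mass of CaCl₂·2H₂O: 30.85 × 147 = 4535 g.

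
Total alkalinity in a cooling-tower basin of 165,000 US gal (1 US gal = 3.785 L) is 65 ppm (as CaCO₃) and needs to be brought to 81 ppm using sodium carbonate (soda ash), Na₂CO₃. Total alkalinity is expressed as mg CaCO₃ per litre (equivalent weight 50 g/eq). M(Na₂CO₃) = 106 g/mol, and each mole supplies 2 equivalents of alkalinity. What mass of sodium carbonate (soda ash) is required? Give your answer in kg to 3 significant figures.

Volume: 165,000 US gal × 3.785 L/gal = 624,525 L.
Alkalinity to add: (81 − 65) = 16 mg/L as CaCO₃ × 624,525 L = 9992 g as CaCO₃.
Equivalents: 9992 g ÷ 50 g/eq = 199.8 eq.
Each mole of Na₂CO₃ supplies 2 eq, so 199.8 / 2 = 99.92 mol.
Mass: 99.92 mol × 106 g/mol = 10,590 g.

10.6 kg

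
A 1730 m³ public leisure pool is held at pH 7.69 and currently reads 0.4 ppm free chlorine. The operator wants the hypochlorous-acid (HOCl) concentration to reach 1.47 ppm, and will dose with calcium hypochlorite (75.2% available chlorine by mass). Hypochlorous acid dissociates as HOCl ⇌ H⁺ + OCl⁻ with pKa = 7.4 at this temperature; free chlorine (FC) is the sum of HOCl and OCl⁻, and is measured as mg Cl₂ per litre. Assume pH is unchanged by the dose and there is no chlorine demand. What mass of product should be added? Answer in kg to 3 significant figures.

Volume: 1730 m³ = 1,730,000 L.
[OCl⁻]/[HOCl] = 10^(pH − pKa) = 10^(7.69 − 7.4) = 1.95; fraction as HOCl = 1/(1 + 1.95) = 0.339.
Free chlorine required for 1.47 ppm HOCl: 1.47 / 0.339 = 4.336 ppm.
FC to add: 4.336 − 0.4 = 3.936 mg/L as Cl₂.
Cl₂ equivalent: 3.936 mg/L × 1,730,000 L = 6810 g.
Product at 75.2% available Cl: 6810 / 0.752 = 9056 g.

9.06 kg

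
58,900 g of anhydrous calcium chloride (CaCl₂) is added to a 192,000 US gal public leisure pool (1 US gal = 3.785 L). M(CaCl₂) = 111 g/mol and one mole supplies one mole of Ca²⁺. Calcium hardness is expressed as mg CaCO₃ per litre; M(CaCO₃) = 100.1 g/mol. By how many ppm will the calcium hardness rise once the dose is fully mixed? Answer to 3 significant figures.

73.1 ppm

Volume: 192,000 US gal × 3.785 L/gal = 726,720 L.
Moles of Ca²⁺: 58,900 g ÷ 111 g/mol = 530.6 mol.
As CaCO₃: 530.6 mol × 100.1 g/mol = 53,120 g.
Rise: 53,120 g / 726,720 L × 1000 = 73.09 mg/L.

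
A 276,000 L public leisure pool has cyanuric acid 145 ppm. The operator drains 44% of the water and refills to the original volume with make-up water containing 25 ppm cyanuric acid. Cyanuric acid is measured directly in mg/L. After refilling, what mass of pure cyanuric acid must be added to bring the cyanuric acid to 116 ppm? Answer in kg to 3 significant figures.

After draining 44% and refilling: 145 × 0.56 + 25 × 0.44 = 92.2 ppm.
Deficit to target: 116 − 92.2 = 23.8 mg/L.
Mass: 23.8 mg/L × 276,000 L = 6569 g cyanuric acid.

6.57 kg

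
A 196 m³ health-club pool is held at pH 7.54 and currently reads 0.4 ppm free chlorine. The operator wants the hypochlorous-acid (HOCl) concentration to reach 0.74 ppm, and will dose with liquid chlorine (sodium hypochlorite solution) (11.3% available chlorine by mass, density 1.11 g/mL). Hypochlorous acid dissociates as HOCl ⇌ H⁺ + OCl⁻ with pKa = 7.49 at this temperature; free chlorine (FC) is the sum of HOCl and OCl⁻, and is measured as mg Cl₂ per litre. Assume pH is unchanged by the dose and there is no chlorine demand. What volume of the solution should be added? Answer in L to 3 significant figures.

Volume: 196 m³ = 196,000 L.
[OCl⁻]/[HOCl] = 10^(pH − pKa) = 10^(7.54 − 7.49) = 1.122; fraction as HOCl = 1/(1 + 1.122) = 0.4712.
Free chlorine required for 0.74 ppm HOCl: 0.74 / 0.4712 = 1.57 ppm.
FC to add: 1.57 − 0.4 = 1.17 mg/L as Cl₂.
Cl₂ equivalent: 1.17 mg/L × 196,000 L = 229.4 g.
Product at 11.3% available Cl: 229.4 / 0.113 = 2030 g.
Volume: 2030 g ÷ 1.11 g/mL = 1829 mL.

1.83 L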